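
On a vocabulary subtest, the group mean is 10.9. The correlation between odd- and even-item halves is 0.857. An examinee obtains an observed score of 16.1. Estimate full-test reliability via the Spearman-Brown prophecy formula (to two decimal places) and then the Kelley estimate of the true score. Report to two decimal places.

15.68

Spearman-Brown: ρ = 2r/(1 + r) = 2(0.857)/(1 + 0.857) = 1.7140/1.857 = 0.9230 → 0.92
T̂ = ρX + (1 − ρ)μ
  = 0.92 × 16.1 + 0.08 × 10.9
  = 14.812 + 0.872
  = 15.684
  ≈ 15.68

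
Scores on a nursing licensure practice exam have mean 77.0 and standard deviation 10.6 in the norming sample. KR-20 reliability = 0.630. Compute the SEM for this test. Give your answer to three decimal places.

SEM = SD · √(1 − ρ) = 10.6 × √0.370 = 10.6 × 0.6083 = 6.4477

6.448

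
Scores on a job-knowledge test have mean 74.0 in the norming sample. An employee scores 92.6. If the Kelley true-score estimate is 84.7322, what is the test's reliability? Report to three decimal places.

T̂ = ρX + (1 − ρ)μ  ⇒  T̂ − μ = ρ(X − μ)
ρ = (T̂ − μ)/(X − μ) = (84.7322 − 74.0) / (92.6 − 74.0) = 10.7322 / 18.6 = 0.57700

0.577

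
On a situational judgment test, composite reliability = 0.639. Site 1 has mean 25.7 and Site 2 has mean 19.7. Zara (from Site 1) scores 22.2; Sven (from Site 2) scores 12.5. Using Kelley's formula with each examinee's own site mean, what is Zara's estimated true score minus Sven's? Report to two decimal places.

T̂_Zara = 0.639(22.2) + 0.361(25.7) = 23.4635
T̂_Sven = 0.639(12.5) + 0.361(19.7) = 15.0992
Difference = 23.4635 − 15.0992 = 8.3643

8.36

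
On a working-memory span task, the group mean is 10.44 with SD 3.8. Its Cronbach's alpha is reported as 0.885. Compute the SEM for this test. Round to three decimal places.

1.289

SEM = SD · √(1 − ρ) = 3.8 × √0.115 = 3.8 × 0.3391 = 1.2886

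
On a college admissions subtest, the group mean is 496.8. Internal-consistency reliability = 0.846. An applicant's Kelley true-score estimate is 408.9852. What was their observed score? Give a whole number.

T̂ = ρX + (1 − ρ)μ  ⇒  X = (T̂ − (1 − ρ)μ) / ρ
X = (408.9852 − 0.154 × 496.8) / 0.846 = (408.9852 − 76.5072) / 0.846 = 332.4780 / 0.846 = 393.00

393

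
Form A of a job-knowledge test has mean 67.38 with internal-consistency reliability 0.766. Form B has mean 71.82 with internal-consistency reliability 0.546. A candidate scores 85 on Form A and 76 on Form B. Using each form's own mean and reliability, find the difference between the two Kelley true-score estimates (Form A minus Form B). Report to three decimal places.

6.775

T̂_A = 0.766(85) + 0.234(67.38) = 80.87692
T̂_B = 0.546(76) + 0.454(71.82) = 74.10228
T̂_A − T̂_B = 6.77464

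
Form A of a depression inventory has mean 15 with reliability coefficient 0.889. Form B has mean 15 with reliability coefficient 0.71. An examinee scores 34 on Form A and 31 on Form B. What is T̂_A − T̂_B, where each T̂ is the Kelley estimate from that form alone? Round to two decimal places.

T̂_A = 0.889(34) + 0.111(15) = 31.8910
T̂_B = 0.71(31) + 0.29(15) = 26.3600
T̂_A − T̂_B = 5.5310

5.53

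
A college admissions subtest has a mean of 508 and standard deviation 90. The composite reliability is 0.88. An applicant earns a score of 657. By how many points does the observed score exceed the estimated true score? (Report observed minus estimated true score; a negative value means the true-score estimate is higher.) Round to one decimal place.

T̂ = 0.88(657) + 0.12(508) = 578.16 + 60.96 = 639.120 → 639.12
X − T̂ = 657 − 639.12 = 17.88 → 17.9

17.9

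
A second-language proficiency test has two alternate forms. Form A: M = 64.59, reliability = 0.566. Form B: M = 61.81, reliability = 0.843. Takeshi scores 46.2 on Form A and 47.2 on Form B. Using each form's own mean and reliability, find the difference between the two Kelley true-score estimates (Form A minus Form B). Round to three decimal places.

T̂_A = 0.566(46.2) + 0.434(64.59) = 54.18126
T̂_B = 0.843(47.2) + 0.157(61.81) = 49.49377
T̂_A − T̂_B = 4.68749

4.687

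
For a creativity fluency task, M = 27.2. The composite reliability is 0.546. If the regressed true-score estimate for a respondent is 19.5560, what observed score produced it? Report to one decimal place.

T̂ = ρX + (1 − ρ)μ  ⇒  X = (T̂ − (1 − ρ)μ) / ρ
X = (19.5560 − 0.454 × 27.2) / 0.546 = (19.5560 − 12.3488) / 0.546 = 7.2072 / 0.546 = 13.200

13.2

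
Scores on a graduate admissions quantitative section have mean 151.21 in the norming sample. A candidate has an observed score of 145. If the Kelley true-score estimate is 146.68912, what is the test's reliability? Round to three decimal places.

0.728

T̂ = ρX + (1 − ρ)μ  ⇒  T̂ − μ = ρ(X − μ)
ρ = (T̂ − μ)/(X − μ) = (146.68912 − 151.21) / (145 − 151.21) = -4.52088 / -6.21 = 0.72800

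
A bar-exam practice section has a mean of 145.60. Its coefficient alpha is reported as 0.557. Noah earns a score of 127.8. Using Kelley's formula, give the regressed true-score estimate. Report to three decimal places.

T̂ = ρX + (1 − ρ)μ
  = 0.557 × 127.8 + 0.443 × 145.60
  = 71.1846 + 64.50080
  = 135.6854
  ≈ 135.685

135.685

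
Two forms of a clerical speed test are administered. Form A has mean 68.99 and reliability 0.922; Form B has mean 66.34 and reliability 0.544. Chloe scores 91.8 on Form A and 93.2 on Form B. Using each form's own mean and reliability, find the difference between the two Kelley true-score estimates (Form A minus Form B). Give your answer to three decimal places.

T̂_A = 0.922(91.8) + 0.078(68.99) = 90.02082
T̂_B = 0.544(93.2) + 0.456(66.34) = 80.95184
T̂_A − T̂_B = 9.06898

9.069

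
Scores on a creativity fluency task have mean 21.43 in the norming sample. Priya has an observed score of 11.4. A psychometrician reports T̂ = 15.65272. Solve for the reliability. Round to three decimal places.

T̂ = ρX + (1 − ρ)μ  ⇒  T̂ − μ = ρ(X − μ)
ρ = (T̂ − μ)/(X − μ) = (15.65272 − 21.43) / (11.4 − 21.43) = -5.77728 / -10.03 = 0.57600

0.576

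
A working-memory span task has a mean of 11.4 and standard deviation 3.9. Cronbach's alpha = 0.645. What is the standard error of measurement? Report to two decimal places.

SEM = SD · √(1 − ρ) = 3.9 × √0.355 = 3.9 × 0.5958 = 2.324

2.32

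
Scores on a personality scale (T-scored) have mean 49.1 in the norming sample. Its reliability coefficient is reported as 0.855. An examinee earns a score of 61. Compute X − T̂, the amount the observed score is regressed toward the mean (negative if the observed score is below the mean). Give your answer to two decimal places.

1.73

T̂ = 0.855(61) + 0.145(49.1) = 52.155 + 7.1195 = 59.2745 → 59.275
X − T̂ = 61 − 59.275 = 1.725 → 1.73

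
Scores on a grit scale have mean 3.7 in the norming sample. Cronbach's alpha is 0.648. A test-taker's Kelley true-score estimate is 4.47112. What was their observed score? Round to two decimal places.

4.89

T̂ = ρX + (1 − ρ)μ  ⇒  X = (T̂ − (1 − ρ)μ) / ρ
X = (4.47112 − 0.352 × 3.7) / 0.648 = (4.47112 − 1.3024) / 0.648 = 3.16872 / 0.648 = 4.8900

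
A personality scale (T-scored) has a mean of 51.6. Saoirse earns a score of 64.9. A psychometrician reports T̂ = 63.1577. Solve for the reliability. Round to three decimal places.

T̂ = ρX + (1 − ρ)μ  ⇒  T̂ − μ = ρ(X − μ)
ρ = (T̂ − μ)/(X − μ) = (63.1577 − 51.6) / (64.9 − 51.6) = 11.5577 / 13.3 = 0.86900

0.869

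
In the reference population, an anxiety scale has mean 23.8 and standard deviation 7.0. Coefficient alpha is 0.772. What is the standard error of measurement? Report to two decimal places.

3.34

SEM = SD · √(1 − ρ) = 7.0 × √0.228 = 7.0 × 0.4775 = 3.342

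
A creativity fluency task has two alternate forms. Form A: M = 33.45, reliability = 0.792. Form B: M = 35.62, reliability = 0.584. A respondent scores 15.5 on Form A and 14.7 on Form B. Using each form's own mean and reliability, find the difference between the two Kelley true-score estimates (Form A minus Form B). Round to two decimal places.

-4.17

T̂_A = 0.792(15.5) + 0.208(33.45) = 19.2336
T̂_B = 0.584(14.7) + 0.416(35.62) = 23.4027
T̂_A − T̂_B = -4.1691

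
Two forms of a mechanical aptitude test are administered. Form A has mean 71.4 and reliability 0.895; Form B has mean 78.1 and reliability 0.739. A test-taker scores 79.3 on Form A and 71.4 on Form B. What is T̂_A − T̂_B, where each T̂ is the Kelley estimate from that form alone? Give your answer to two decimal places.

T̂_A = 0.895(79.3) + 0.105(71.4) = 78.4705
T̂_B = 0.739(71.4) + 0.261(78.1) = 73.1487
T̂_A − T̂_B = 5.3218

5.32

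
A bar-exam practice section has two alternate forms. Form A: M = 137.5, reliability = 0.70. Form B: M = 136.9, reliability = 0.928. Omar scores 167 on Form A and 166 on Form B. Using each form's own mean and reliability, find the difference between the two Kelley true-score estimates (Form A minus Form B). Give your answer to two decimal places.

T̂_A = 0.70(167) + 0.30(137.5) = 158.1500
T̂_B = 0.928(166) + 0.072(136.9) = 163.9048
T̂_A − T̂_B = -5.7548

-5.75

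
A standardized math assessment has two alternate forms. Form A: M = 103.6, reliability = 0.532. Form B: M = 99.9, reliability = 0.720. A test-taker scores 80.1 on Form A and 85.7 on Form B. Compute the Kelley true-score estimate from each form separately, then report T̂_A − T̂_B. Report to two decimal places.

T̂_A = 0.532(80.1) + 0.468(103.6) = 91.0980
T̂_B = 0.720(85.7) + 0.280(99.9) = 89.6760
T̂_A − T̂_B = 1.4220

1.42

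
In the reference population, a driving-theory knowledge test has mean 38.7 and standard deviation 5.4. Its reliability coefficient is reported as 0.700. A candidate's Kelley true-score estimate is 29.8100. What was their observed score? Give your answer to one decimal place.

T̂ = ρX + (1 − ρ)μ  ⇒  X = (T̂ − (1 − ρ)μ) / ρ
X = (29.8100 − 0.300 × 38.7) / 0.700 = (29.8100 − 11.6100) / 0.700 = 18.2000 / 0.700 = 26.000

26.0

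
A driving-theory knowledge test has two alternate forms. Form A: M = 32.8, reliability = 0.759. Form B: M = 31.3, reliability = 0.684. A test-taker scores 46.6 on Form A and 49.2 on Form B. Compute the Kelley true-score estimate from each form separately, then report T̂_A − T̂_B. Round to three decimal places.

-0.269

T̂_A = 0.759(46.6) + 0.241(32.8) = 43.27420
T̂_B = 0.684(49.2) + 0.316(31.3) = 43.54360
T̂_A − T̂_B = -0.26940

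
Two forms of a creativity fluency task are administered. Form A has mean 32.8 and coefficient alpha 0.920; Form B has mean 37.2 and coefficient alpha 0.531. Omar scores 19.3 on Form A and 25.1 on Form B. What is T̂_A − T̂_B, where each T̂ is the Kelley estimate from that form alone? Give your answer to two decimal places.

T̂_A = 0.920(19.3) + 0.080(32.8) = 20.3800
T̂_B = 0.531(25.1) + 0.469(37.2) = 30.7749
T̂_A − T̂_B = -10.3949

-10.39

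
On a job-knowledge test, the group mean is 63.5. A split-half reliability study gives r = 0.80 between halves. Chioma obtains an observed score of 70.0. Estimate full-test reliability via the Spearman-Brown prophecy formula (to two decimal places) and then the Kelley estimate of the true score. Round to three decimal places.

69.285

Spearman-Brown: ρ = 2r/(1 + r) = 2(0.80)/(1 + 0.80) = 1.600/1.80 = 0.8889 → 0.89
T̂ = 0.89(70.0) + 0.11(63.5) = 62.300 + 6.985 = 69.2850 → 69.285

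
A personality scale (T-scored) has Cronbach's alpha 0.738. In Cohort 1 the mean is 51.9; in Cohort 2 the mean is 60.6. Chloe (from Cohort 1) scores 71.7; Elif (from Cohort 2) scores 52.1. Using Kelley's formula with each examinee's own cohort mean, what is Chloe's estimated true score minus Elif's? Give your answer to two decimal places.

12.19

T̂_Chloe = 0.738(71.7) + 0.262(51.9) = 66.5124
T̂_Elif = 0.738(52.1) + 0.262(60.6) = 54.3270
Difference = 66.5124 − 54.3270 = 12.1854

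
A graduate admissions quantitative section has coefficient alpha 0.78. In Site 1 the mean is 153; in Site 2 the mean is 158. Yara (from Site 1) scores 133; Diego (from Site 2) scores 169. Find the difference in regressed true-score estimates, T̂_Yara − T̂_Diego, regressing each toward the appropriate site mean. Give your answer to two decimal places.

-29.18

T̂_Yara = 0.78(133) + 0.22(153) = 137.4000
T̂_Diego = 0.78(169) + 0.22(158) = 166.5800
Difference = 137.4000 − 166.5800 = -29.1800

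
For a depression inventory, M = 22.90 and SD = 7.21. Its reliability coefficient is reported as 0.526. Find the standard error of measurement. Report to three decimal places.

SEM = SD · √(1 − ρ) = 7.21 × √0.474 = 7.21 × 0.6885 = 4.9639

4.964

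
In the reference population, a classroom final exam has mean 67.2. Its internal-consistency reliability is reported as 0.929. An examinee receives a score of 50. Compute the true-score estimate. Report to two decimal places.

51.22

T̂ = ρX + (1 − ρ)μ
  = 0.929 × 50 + 0.071 × 67.2
  = 46.450 + 4.7712
  = 51.221
  ≈ 51.22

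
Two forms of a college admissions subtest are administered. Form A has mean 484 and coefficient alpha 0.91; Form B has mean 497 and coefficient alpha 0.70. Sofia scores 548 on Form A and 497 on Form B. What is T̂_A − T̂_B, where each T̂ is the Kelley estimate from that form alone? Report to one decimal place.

45.2

T̂_A = 0.91(548) + 0.09(484) = 542.240
T̂_B = 0.70(497) + 0.30(497) = 497.000
T̂_A − T̂_B = 45.240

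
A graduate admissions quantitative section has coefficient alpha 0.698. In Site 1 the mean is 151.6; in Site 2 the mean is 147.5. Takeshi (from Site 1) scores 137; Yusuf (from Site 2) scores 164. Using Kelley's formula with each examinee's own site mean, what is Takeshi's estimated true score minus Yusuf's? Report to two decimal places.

T̂_Takeshi = 0.698(137) + 0.302(151.6) = 141.4092
T̂_Yusuf = 0.698(164) + 0.302(147.5) = 159.0170
Difference = 141.4092 − 159.0170 = -17.6078

-17.61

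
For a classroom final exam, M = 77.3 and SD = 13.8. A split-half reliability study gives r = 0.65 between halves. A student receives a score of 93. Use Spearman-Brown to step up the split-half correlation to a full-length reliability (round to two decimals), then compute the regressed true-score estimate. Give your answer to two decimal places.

Spearman-Brown: ρ = 2r/(1 + r) = 2(0.65)/(1 + 0.65) = 1.300/1.65 = 0.7879 → 0.79
T̂ = 0.79(93) + 0.21(77.3) = 73.47 + 16.233 = 89.703 → 89.70

89.70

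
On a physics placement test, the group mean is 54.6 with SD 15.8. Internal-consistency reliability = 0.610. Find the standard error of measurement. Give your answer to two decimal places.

9.87

SEM = SD · √(1 − ρ) = 15.8 × √0.390 = 15.8 × 0.6245 = 9.867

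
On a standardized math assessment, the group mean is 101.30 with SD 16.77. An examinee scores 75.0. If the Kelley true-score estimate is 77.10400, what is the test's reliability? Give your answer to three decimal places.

T̂ = ρX + (1 − ρ)μ  ⇒  T̂ − μ = ρ(X − μ)
ρ = (T̂ − μ)/(X − μ) = (77.10400 − 101.30) / (75.0 − 101.30) = -24.19600 / -26.30 = 0.92000

0.920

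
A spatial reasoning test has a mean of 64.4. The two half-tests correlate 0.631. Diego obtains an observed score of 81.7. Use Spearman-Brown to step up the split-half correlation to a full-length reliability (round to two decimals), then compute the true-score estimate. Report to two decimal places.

Spearman-Brown: ρ = 2r/(1 + r) = 2(0.631)/(1 + 0.631) = 1.2620/1.631 = 0.7738 → 0.77
Weight the observed score by reliability and the mean by (1 − reliability): T̂ = 0.77·81.7 + 0.23·64.4 = 62.909 + 14.812 = 77.721.

77.72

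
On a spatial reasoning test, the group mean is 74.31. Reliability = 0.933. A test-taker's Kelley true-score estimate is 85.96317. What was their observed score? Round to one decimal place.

T̂ = ρX + (1 − ρ)μ  ⇒  X = (T̂ − (1 − ρ)μ) / ρ
X = (85.96317 − 0.067 × 74.31) / 0.933 = (85.96317 − 4.97877) / 0.933 = 80.98440 / 0.933 = 86.800

86.8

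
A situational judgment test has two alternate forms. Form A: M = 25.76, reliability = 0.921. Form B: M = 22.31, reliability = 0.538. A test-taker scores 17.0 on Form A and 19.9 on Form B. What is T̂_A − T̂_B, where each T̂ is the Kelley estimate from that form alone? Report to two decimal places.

T̂_A = 0.921(17.0) + 0.079(25.76) = 17.6920
T̂_B = 0.538(19.9) + 0.462(22.31) = 21.0134
T̂_A − T̂_B = -3.3214

-3.32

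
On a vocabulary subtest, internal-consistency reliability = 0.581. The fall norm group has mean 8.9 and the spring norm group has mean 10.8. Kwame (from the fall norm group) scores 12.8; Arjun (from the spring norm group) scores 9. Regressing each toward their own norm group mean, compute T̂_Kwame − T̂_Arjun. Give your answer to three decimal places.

1.412

T̂_Kwame = 0.581(12.8) + 0.419(8.9) = 11.16590
T̂_Arjun = 0.581(9) + 0.419(10.8) = 9.75420
Difference = 11.16590 − 9.75420 = 1.41170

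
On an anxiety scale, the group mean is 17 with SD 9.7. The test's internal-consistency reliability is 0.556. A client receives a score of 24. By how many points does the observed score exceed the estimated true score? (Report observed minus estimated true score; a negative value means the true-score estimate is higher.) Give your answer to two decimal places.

Regress the observed score toward the mean by the unreliability: T̂ = 0.556·24 + 0.444·17 = 13.344 + 7.548 = 20.8920.
X − T̂ = 24 − 20.892 = 3.108 → 3.11

3.11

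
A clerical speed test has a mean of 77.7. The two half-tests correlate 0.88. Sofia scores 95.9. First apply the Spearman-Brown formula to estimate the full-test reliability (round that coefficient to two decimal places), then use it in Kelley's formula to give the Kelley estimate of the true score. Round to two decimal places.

Spearman-Brown: ρ = 2r/(1 + r) = 2(0.88)/(1 + 0.88) = 1.760/1.88 = 0.9362 → 0.94
T̂ = ρX + (1 − ρ)μ
  = 0.94 × 95.9 + 0.06 × 77.7
  = 90.146 + 4.662
  = 94.808
  ≈ 94.81

94.81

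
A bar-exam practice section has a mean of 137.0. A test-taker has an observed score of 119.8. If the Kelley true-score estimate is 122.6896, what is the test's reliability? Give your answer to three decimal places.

T̂ = ρX + (1 − ρ)μ  ⇒  T̂ − μ = ρ(X − μ)
ρ = (T̂ − μ)/(X − μ) = (122.6896 − 137.0) / (119.8 − 137.0) = -14.3104 / -17.2 = 0.83200

0.832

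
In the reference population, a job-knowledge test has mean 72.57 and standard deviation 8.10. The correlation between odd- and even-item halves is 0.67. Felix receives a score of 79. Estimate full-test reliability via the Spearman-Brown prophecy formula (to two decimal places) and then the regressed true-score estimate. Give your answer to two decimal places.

Spearman-Brown: ρ = 2r/(1 + r) = 2(0.67)/(1 + 0.67) = 1.340/1.67 = 0.8024 → 0.80
T̂ = ρX + (1 − ρ)μ
  = 0.80 × 79 + 0.20 × 72.57
  = 63.20 + 14.5140
  = 77.714
  ≈ 77.71

77.71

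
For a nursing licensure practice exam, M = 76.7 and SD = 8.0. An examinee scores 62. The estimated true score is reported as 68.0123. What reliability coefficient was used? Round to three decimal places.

T̂ = ρX + (1 − ρ)μ  ⇒  T̂ − μ = ρ(X − μ)
ρ = (T̂ − μ)/(X − μ) = (68.0123 − 76.7) / (62 − 76.7) = -8.6877 / -14.7 = 0.59100

0.591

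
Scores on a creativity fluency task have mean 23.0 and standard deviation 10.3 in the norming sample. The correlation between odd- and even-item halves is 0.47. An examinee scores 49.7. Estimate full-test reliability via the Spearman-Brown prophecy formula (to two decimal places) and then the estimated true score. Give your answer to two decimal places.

Spearman-Brown: ρ = 2r/(1 + r) = 2(0.47)/(1 + 0.47) = 0.940/1.47 = 0.6395 → 0.64
T̂ = ρX + (1 − ρ)μ
  = 0.64 × 49.7 + 0.36 × 23.0
  = 31.808 + 8.280
  = 40.088
  ≈ 40.09

40.09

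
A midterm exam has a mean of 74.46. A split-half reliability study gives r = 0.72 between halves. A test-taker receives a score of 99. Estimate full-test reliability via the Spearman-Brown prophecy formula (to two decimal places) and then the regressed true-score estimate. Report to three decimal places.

Spearman-Brown: ρ = 2r/(1 + r) = 2(0.72)/(1 + 0.72) = 1.440/1.72 = 0.8372 → 0.84
T̂ = ρX + (1 − ρ)μ
  = 0.84 × 99 + 0.16 × 74.46
  = 83.16 + 11.9136
  = 95.0736
  ≈ 95.074

95.074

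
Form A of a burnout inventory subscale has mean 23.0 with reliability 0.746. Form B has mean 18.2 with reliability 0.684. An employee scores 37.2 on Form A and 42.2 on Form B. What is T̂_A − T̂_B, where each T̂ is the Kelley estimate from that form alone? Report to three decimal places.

T̂_A = 0.746(37.2) + 0.254(23.0) = 33.59320
T̂_B = 0.684(42.2) + 0.316(18.2) = 34.61600
T̂_A − T̂_B = -1.02280

-1.023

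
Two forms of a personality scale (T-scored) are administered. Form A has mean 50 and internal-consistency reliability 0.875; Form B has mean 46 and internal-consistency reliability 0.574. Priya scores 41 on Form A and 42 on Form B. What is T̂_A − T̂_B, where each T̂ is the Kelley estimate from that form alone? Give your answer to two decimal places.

-1.58

T̂_A = 0.875(41) + 0.125(50) = 42.1250
T̂_B = 0.574(42) + 0.426(46) = 43.7040
T̂_A − T̂_B = -1.5790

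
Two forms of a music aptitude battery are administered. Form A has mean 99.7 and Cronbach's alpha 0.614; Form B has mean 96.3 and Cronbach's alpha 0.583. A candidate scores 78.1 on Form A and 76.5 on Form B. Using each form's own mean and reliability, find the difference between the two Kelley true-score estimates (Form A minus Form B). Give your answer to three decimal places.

1.681

T̂_A = 0.614(78.1) + 0.386(99.7) = 86.43760
T̂_B = 0.583(76.5) + 0.417(96.3) = 84.75660
T̂_A − T̂_B = 1.68100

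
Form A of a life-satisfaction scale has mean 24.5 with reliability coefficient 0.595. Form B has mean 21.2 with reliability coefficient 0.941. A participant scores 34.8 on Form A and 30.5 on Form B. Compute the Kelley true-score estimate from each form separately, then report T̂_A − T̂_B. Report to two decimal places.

T̂_A = 0.595(34.8) + 0.405(24.5) = 30.6285
T̂_B = 0.941(30.5) + 0.059(21.2) = 29.9513
T̂_A − T̂_B = 0.6772

0.68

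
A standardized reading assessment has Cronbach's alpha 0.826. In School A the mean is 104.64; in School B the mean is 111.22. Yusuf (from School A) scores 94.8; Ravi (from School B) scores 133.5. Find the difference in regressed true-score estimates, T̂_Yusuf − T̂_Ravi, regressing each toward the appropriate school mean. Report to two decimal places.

-33.11

T̂_Yusuf = 0.826(94.8) + 0.174(104.64) = 96.5122
T̂_Ravi = 0.826(133.5) + 0.174(111.22) = 129.6233
Difference = 96.5122 − 129.6233 = -33.1111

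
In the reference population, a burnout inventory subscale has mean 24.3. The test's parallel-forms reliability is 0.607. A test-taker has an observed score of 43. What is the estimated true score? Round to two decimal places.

Regress the observed score toward the mean by the unreliability: T̂ = 0.607·43 + 0.393·24.3 = 26.101 + 9.5499 = 35.651.

35.65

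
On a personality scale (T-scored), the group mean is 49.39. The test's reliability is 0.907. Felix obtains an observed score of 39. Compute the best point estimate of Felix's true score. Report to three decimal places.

T̂ = ρX + (1 − ρ)μ
  = 0.907 × 39 + 0.093 × 49.39
  = 35.373 + 4.59327
  = 39.9663
  ≈ 39.966

39.966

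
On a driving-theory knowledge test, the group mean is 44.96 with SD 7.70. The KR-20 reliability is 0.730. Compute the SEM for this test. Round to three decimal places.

SEM = SD · √(1 − ρ) = 7.70 × √0.270 = 7.70 × 0.5196 = 4.0010

4.001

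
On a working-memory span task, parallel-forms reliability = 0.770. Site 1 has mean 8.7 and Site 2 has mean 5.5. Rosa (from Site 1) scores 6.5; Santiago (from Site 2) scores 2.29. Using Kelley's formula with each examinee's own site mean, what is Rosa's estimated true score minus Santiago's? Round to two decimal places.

T̂_Rosa = 0.770(6.5) + 0.230(8.7) = 7.0060
T̂_Santiago = 0.770(2.29) + 0.230(5.5) = 3.0283
Difference = 7.0060 − 3.0283 = 3.9777

3.98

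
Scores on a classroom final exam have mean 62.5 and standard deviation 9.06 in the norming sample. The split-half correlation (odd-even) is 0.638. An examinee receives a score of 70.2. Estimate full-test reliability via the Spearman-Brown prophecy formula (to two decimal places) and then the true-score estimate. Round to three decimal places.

Spearman-Brown: ρ = 2r/(1 + r) = 2(0.638)/(1 + 0.638) = 1.2760/1.638 = 0.7790 → 0.78
T̂ = 0.78(70.2) + 0.22(62.5) = 54.756 + 13.750 = 68.5060 → 68.506

68.506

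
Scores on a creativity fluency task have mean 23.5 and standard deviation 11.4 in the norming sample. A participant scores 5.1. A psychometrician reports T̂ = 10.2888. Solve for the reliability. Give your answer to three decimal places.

T̂ = ρX + (1 − ρ)μ  ⇒  T̂ − μ = ρ(X − μ)
ρ = (T̂ − μ)/(X − μ) = (10.2888 − 23.5) / (5.1 − 23.5) = -13.2112 / -18.4 = 0.71800

0.718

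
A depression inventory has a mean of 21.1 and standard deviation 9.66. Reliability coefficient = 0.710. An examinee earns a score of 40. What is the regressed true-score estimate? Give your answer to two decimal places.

T̂ = ρX + (1 − ρ)μ
  = 0.710 × 40 + 0.290 × 21.1
  = 28.400 + 6.1190
  = 34.519
  ≈ 34.52

34.52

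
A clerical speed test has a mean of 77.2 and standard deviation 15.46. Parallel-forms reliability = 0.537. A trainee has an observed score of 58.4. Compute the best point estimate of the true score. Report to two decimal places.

67.10

Regress the observed score toward the mean by the unreliability: T̂ = 0.537·58.4 + 0.463·77.2 = 31.3608 + 35.7436 = 67.104.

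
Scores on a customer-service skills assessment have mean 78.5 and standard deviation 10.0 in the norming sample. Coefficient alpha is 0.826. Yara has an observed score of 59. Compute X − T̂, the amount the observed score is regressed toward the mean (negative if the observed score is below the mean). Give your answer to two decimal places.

-3.39

Regress the observed score toward the mean by the unreliability: T̂ = 0.826·59 + 0.174·78.5 = 48.734 + 13.6590 = 62.3930.
X − T̂ = 59 − 62.393 = -3.393 → -3.39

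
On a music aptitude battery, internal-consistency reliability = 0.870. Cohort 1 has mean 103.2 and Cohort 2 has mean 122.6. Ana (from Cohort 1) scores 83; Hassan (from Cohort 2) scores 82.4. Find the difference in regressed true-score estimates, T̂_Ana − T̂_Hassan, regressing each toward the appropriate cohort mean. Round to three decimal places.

-2.000

T̂_Ana = 0.870(83) + 0.130(103.2) = 85.62600
T̂_Hassan = 0.870(82.4) + 0.130(122.6) = 87.62600
Difference = 85.62600 − 87.62600 = -2.00000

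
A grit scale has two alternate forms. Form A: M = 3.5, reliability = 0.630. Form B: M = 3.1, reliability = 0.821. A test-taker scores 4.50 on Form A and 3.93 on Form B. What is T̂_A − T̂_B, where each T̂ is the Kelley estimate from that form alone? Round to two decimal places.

0.35

T̂_A = 0.630(4.50) + 0.370(3.5) = 4.1300
T̂_B = 0.821(3.93) + 0.179(3.1) = 3.7814
T̂_A − T̂_B = 0.3486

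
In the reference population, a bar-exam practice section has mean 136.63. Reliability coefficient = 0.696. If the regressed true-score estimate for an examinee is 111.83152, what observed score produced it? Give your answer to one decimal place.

T̂ = ρX + (1 − ρ)μ  ⇒  X = (T̂ − (1 − ρ)μ) / ρ
X = (111.83152 − 0.304 × 136.63) / 0.696 = (111.83152 − 41.53552) / 0.696 = 70.29600 / 0.696 = 101.000

101.0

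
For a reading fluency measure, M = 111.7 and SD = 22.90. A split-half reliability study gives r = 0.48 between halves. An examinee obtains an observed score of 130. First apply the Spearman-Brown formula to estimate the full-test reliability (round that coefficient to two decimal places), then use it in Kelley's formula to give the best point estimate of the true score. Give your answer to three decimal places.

123.595

Spearman-Brown: ρ = 2r/(1 + r) = 2(0.48)/(1 + 0.48) = 0.960/1.48 = 0.6486 → 0.65
Regress the observed score toward the mean by the unreliability: T̂ = 0.65·130 + 0.35·111.7 = 84.50 + 39.095 = 123.5950.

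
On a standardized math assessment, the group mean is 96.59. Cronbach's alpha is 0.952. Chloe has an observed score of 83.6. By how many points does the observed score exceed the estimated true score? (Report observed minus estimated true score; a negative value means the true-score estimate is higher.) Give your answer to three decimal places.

T̂ = ρX + (1 − ρ)μ
  = 0.952 × 83.6 + 0.048 × 96.59
  = 79.5872 + 4.63632
  = 84.22352
  ≈ 84.2235
X − T̂ = 83.6 − 84.2235 = -0.6235 → -0.624

-0.624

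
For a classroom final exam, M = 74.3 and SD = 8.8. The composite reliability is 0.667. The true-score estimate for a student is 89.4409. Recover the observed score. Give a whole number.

97

T̂ = ρX + (1 − ρ)μ  ⇒  X = (T̂ − (1 − ρ)μ) / ρ
X = (89.4409 − 0.333 × 74.3) / 0.667 = (89.4409 − 24.7419) / 0.667 = 64.6990 / 0.667 = 97.00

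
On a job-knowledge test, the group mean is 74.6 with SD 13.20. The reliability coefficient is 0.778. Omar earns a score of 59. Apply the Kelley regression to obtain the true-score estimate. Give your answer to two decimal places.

Weight the observed score by reliability and the mean by (1 − reliability): T̂ = 0.778·59 + 0.222·74.6 = 45.902 + 16.5612 = 62.463.

62.46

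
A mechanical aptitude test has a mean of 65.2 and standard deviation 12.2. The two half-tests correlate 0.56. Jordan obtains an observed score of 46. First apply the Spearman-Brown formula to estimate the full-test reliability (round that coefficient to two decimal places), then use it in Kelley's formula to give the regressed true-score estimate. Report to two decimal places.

51.38

Spearman-Brown: ρ = 2r/(1 + r) = 2(0.56)/(1 + 0.56) = 1.120/1.56 = 0.7179 → 0.72
Kelley's formula gives T̂ = 0.72·46 + 0.28·65.2 = 33.12 + 18.256 = 51.376.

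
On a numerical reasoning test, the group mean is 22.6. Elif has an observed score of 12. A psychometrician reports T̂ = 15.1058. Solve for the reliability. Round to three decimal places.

0.707

T̂ = ρX + (1 − ρ)μ  ⇒  T̂ − μ = ρ(X − μ)
ρ = (T̂ − μ)/(X − μ) = (15.1058 − 22.6) / (12 − 22.6) = -7.4942 / -10.6 = 0.70700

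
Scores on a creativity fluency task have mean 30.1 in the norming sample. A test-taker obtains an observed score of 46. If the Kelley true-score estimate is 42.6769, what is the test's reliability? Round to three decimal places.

T̂ = ρX + (1 − ρ)μ  ⇒  T̂ − μ = ρ(X − μ)
ρ = (T̂ − μ)/(X − μ) = (42.6769 − 30.1) / (46 − 30.1) = 12.5769 / 15.9 = 0.79100

0.791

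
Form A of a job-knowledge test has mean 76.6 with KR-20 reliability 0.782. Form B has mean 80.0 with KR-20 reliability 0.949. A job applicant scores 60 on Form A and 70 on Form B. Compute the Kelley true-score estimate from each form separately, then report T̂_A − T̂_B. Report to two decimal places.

T̂_A = 0.782(60) + 0.218(76.6) = 63.6188
T̂_B = 0.949(70) + 0.051(80.0) = 70.5100
T̂_A − T̂_B = -6.8912

-6.89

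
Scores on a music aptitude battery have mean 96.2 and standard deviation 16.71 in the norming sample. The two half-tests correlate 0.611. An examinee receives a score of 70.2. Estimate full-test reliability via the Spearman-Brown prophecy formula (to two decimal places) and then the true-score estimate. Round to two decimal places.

76.44

Spearman-Brown: ρ = 2r/(1 + r) = 2(0.611)/(1 + 0.611) = 1.2220/1.611 = 0.7585 → 0.76
T̂ = 0.76(70.2) + 0.24(96.2) = 53.352 + 23.088 = 76.440 → 76.44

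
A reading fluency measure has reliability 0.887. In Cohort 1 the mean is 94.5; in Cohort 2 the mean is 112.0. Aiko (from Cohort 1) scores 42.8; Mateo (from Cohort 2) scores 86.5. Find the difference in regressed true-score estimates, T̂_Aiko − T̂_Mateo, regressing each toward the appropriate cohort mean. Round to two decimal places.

T̂_Aiko = 0.887(42.8) + 0.113(94.5) = 48.6421
T̂_Mateo = 0.887(86.5) + 0.113(112.0) = 89.3815
Difference = 48.6421 − 89.3815 = -40.7394

-40.74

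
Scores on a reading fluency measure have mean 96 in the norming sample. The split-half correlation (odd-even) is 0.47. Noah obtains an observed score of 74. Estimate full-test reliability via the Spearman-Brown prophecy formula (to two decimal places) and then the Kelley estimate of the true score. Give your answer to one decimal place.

Spearman-Brown: ρ = 2r/(1 + r) = 2(0.47)/(1 + 0.47) = 0.940/1.47 = 0.6395 → 0.64
T̂ = ρX + (1 − ρ)μ
  = 0.64 × 74 + 0.36 × 96
  = 47.36 + 34.56
  = 81.92
  ≈ 81.9

81.9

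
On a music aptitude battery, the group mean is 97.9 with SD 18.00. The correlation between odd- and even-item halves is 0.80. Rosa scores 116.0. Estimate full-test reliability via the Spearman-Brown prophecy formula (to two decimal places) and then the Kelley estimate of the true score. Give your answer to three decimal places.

Spearman-Brown: ρ = 2r/(1 + r) = 2(0.80)/(1 + 0.80) = 1.600/1.80 = 0.8889 → 0.89
T̂ = ρX + (1 − ρ)μ
  = 0.89 × 116.0 + 0.11 × 97.9
  = 103.240 + 10.769
  = 114.0090
  ≈ 114.009

114.009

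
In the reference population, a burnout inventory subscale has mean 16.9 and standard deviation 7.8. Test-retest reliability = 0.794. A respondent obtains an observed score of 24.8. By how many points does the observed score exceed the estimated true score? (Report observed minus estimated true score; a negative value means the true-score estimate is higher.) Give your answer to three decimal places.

T̂ = 0.794(24.8) + 0.206(16.9) = 19.6912 + 3.4814 = 23.17260 → 23.1726
X − T̂ = 24.8 − 23.1726 = 1.6274 → 1.627

1.627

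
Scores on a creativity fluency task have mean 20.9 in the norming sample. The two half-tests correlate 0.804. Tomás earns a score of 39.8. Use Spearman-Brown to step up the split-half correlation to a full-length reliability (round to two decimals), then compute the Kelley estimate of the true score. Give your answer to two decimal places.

Spearman-Brown: ρ = 2r/(1 + r) = 2(0.804)/(1 + 0.804) = 1.6080/1.804 = 0.8914 → 0.89
Kelley's formula gives T̂ = 0.89·39.8 + 0.11·20.9 = 35.422 + 2.299 = 37.721.

37.72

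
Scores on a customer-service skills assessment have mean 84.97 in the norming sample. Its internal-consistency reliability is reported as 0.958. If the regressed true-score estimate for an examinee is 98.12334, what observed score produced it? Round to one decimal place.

T̂ = ρX + (1 − ρ)μ  ⇒  X = (T̂ − (1 − ρ)μ) / ρ
X = (98.12334 − 0.042 × 84.97) / 0.958 = (98.12334 − 3.56874) / 0.958 = 94.55460 / 0.958 = 98.700

98.7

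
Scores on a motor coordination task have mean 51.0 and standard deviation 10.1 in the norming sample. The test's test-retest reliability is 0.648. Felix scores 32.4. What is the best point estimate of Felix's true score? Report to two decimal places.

38.95

Weight the observed score by reliability and the mean by (1 − reliability): T̂ = 0.648·32.4 + 0.352·51.0 = 20.9952 + 17.9520 = 38.947.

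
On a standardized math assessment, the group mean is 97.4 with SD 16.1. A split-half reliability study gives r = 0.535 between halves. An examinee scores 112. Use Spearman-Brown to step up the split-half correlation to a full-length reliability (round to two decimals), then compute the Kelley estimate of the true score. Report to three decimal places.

Spearman-Brown: ρ = 2r/(1 + r) = 2(0.535)/(1 + 0.535) = 1.0700/1.535 = 0.6971 → 0.70
T̂ = 0.70(112) + 0.30(97.4) = 78.40 + 29.220 = 107.6200 → 107.620

107.620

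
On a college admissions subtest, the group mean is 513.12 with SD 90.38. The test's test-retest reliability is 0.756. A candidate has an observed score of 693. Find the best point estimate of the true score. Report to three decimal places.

T̂ = 0.756(693) + 0.244(513.12) = 523.908 + 125.20128 = 649.1093 → 649.109

649.109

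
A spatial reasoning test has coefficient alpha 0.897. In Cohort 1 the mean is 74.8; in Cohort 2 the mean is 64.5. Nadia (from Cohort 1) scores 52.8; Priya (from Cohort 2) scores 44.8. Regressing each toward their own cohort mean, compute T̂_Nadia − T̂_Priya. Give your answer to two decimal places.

T̂_Nadia = 0.897(52.8) + 0.103(74.8) = 55.0660
T̂_Priya = 0.897(44.8) + 0.103(64.5) = 46.8291
Difference = 55.0660 − 46.8291 = 8.2369

8.24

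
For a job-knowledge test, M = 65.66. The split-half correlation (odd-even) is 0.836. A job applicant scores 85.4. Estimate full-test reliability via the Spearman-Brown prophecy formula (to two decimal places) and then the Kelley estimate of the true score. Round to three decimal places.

Spearman-Brown: ρ = 2r/(1 + r) = 2(0.836)/(1 + 0.836) = 1.6720/1.836 = 0.9107 → 0.91
Weight the observed score by reliability and the mean by (1 − reliability): T̂ = 0.91·85.4 + 0.09·65.66 = 77.714 + 5.9094 = 83.6234.

83.623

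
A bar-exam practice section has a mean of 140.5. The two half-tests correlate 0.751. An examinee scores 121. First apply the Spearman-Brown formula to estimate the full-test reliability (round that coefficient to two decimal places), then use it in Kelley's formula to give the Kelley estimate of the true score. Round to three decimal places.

123.730

Spearman-Brown: ρ = 2r/(1 + r) = 2(0.751)/(1 + 0.751) = 1.5020/1.751 = 0.8578 → 0.86
Regress the observed score toward the mean by the unreliability: T̂ = 0.86·121 + 0.14·140.5 = 104.06 + 19.670 = 123.7300.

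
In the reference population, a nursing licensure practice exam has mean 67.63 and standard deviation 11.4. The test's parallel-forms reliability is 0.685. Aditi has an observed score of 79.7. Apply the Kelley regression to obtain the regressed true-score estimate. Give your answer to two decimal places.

75.90

T̂ = ρX + (1 − ρ)μ
  = 0.685 × 79.7 + 0.315 × 67.63
  = 54.5945 + 21.30345
  = 75.898
  ≈ 75.90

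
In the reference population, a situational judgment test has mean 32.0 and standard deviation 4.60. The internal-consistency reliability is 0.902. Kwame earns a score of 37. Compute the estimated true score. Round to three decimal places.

36.510

T̂ = 0.902(37) + 0.098(32.0) = 33.374 + 3.1360 = 36.5100 → 36.510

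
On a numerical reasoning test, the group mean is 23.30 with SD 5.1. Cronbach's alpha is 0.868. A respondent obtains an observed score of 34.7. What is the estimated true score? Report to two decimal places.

33.20

T̂ = 0.868(34.7) + 0.132(23.30) = 30.1196 + 3.07560 = 33.195 → 33.20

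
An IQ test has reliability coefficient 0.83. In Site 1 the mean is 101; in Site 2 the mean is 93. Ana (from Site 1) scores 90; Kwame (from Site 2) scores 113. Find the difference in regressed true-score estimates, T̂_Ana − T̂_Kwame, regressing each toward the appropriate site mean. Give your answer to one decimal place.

T̂_Ana = 0.83(90) + 0.17(101) = 91.870
T̂_Kwame = 0.83(113) + 0.17(93) = 109.600
Difference = 91.870 − 109.600 = -17.730

-17.7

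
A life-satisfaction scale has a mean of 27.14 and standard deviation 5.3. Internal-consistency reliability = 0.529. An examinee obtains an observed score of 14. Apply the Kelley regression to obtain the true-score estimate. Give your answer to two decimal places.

Regress the observed score toward the mean by the unreliability: T̂ = 0.529·14 + 0.471·27.14 = 7.406 + 12.78294 = 20.189.

20.19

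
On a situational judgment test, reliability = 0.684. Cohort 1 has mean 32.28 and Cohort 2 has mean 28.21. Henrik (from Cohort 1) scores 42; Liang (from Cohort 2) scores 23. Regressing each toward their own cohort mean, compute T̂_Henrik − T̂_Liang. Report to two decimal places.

14.28

T̂_Henrik = 0.684(42) + 0.316(32.28) = 38.9285
T̂_Liang = 0.684(23) + 0.316(28.21) = 24.6464
Difference = 38.9285 − 24.6464 = 14.2821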